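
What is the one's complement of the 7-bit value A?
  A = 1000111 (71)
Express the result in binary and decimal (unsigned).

Flip each bit (0->1, 1->0):
  1000111
  0111000

Answer: 0111000 (56)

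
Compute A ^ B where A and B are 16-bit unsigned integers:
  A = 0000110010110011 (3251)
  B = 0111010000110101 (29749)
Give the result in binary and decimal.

Apply ^ to each column (1 where bits differ):
  0000110010110011
^ 0111010000110101
------------------
  0111100010000110

Answer: 0111100010000110 (30854)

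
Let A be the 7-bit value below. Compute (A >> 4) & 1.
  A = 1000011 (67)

Bit 4 is the 5th from the right.
  1000011
    ^
That bit is 0.

Answer: 0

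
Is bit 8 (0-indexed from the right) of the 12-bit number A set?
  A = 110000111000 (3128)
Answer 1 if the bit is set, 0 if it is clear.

Bit 8 is the 9th from the right.
  110000111000
     ^
That bit is 0.

Answer: 0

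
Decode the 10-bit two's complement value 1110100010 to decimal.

MSB is 1, so the value is negative. Find the magnitude:
1. Invert bits:  0001011101
2. Add 1:        0001011110  = 94
3. Apply sign:   -94

Answer: -94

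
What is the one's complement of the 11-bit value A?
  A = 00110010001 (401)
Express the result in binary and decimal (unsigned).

Flip each bit (0->1, 1->0):
  00110010001
  11001101110

Answer: 11001101110 (1646)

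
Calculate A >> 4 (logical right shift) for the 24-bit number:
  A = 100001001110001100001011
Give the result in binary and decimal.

Logical shift right by 4: drop the bottom 4 bit(s), prepend 4 zero(s) on the left.
  100001001110001100001011  ->  keep [10000100111000110000], discard [1011], prepend 0000
= 000010000100111000110000

Answer: 000010000100111000110000 (544304)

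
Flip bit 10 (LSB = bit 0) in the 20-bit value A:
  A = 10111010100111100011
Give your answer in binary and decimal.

Mask = 1 << 10 = 00000000010000000000
Bit 10 of A is 0; XOR with the mask flips it to 1.
  10111010100111100011
^ 00000000010000000000
----------------------
  10111010110111100011

Answer: 10111010110111100011 (765411)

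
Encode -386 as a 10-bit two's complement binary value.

1. Binary of +386:  0110000010
2. Invert bits:     1001111101
3. Add 1:           1001111110

Answer: 1001111110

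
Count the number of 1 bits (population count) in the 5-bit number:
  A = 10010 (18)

10010
1-bits at positions (from bit 0 = LSB): 1, 4
Count = 2

Answer: 2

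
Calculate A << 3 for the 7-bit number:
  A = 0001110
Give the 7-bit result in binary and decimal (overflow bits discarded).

Shift left by 3: drop the top 3 bit(s), append 3 zero(s) on the right.
  0001110  ->  discard [000], keep [1110], append 000
= 1110000

Answer: 1110000 (112)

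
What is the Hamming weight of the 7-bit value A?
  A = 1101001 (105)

1101001
1-bits at positions (from bit 0 = LSB): 0, 3, 5, 6
Count = 4

Answer: 4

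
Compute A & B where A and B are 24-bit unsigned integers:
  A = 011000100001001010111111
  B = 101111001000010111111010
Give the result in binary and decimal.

Apply & to each column (1 only where both bits are 1):
  011000100001001010111111
& 101111001000010111111010
--------------------------
  001000000000000010111010

Answer: 001000000000000010111010 (2097338)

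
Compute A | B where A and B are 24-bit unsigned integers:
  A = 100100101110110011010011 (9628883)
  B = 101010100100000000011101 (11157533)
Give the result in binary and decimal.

Apply | to each column (1 where either bit is 1):
  100100101110110011010011
| 101010100100000000011101
--------------------------
  101110101110110011011111

Answer: 101110101110110011011111 (12250335)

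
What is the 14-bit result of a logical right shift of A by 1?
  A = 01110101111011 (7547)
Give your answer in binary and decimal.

Logical shift right by 1: drop the bottom 1 bit(s), prepend 1 zero(s) on the left.
  01110101111011  ->  keep [0111010111101], discard [1], prepend 0
= 00111010111101

Answer: 00111010111101 (3773)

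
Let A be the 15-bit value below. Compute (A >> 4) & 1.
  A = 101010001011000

Bit 4 is the 5th from the right.
  101010001011000
            ^
That bit is 1.

Answer: 1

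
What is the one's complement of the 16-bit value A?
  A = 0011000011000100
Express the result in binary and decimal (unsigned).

Flip each bit (0->1, 1->0):
  0011000011000100
  1100111100111011

Answer: 1100111100111011 (53051)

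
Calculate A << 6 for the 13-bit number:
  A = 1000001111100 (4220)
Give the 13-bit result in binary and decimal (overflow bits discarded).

Shift left by 6: drop the top 6 bit(s), append 6 zero(s) on the right.
  1000001111100  ->  discard [100000], keep [1111100], append 000000
= 1111100000000

Answer: 1111100000000 (7936)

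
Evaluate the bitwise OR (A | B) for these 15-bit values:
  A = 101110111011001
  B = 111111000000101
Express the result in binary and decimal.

Apply | to each column (1 where either bit is 1):
  101110111011001
| 111111000000101
-----------------
  111111111011101

Answer: 111111111011101 (32733)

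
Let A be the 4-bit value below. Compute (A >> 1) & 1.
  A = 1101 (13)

Bit 1 is the 2nd from the right.
  1101
    ^
That bit is 0.

Answer: 0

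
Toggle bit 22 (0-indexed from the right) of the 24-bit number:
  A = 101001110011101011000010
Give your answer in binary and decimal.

Mask = 1 << 22 = 010000000000000000000000
Bit 22 of A is 0; XOR with the mask flips it to 1.
  101001110011101011000010
^ 010000000000000000000000
--------------------------
  111001110011101011000010

Answer: 111001110011101011000010 (15153858)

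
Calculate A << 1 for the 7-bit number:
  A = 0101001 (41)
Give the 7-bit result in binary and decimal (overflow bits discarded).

Shift left by 1: drop the top 1 bit(s), append 1 zero(s) on the right.
  0101001  ->  discard [0], keep [101001], append 0
= 1010010

Answer: 1010010 (82)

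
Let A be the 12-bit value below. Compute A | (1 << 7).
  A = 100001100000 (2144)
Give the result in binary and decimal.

Mask = 1 << 7 = 000010000000
Bit 7 of A is 0, so OR-ing with the mask flips it to 1.
  100001100000
| 000010000000
--------------
  100011100000

Answer: 100011100000 (2272)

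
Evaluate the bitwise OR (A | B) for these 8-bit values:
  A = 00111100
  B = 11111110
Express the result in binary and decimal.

Apply | to each column (1 where either bit is 1):
  00111100
| 11111110
----------
  11111110

Answer: 11111110 (254)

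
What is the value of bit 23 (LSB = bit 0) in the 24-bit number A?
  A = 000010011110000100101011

Bit 23 is the 24th from the right.
  000010011110000100101011
  ^
That bit is 0.

Answer: 0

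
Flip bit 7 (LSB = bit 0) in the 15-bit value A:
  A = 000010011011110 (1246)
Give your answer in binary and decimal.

Mask = 1 << 7 = 000000010000000
Bit 7 of A is 1; XOR with the mask flips it to 0.
  000010011011110
^ 000000010000000
-----------------
  000010001011110

Answer: 000010001011110 (1118)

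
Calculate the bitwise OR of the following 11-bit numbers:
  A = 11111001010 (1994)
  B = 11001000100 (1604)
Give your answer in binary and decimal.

Apply | to each column (1 where either bit is 1):
  11111001010
| 11001000100
-------------
  11111001110

Answer: 11111001110 (1998)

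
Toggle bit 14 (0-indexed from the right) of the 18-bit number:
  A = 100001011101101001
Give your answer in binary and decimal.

Mask = 1 << 14 = 000100000000000000
Bit 14 of A is 0; XOR with the mask flips it to 1.
  100001011101101001
^ 000100000000000000
--------------------
  100101011101101001

Answer: 100101011101101001 (153449)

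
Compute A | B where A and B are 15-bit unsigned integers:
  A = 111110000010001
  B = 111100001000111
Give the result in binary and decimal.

Apply | to each column (1 where either bit is 1):
  111110000010001
| 111100001000111
-----------------
  111110001010111

Answer: 111110001010111 (31831)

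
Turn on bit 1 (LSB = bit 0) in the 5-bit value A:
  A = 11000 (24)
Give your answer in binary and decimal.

Mask = 1 << 1 = 00010
Bit 1 of A is 0, so OR-ing with the mask flips it to 1.
  11000
| 00010
-------
  11010

Answer: 11010 (26)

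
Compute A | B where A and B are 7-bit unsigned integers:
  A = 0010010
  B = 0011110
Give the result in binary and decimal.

Apply | to each column (1 where either bit is 1):
  0010010
| 0011110
---------
  0011110

Answer: 0011110 (30)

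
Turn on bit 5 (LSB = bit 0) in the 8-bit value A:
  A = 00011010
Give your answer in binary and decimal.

Mask = 1 << 5 = 00100000
Bit 5 of A is 0, so OR-ing with the mask flips it to 1.
  00011010
| 00100000
----------
  00111010

Answer: 00111010 (58)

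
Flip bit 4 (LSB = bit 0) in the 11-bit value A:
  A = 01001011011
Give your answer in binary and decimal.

Mask = 1 << 4 = 00000010000
Bit 4 of A is 1; XOR with the mask flips it to 0.
  01001011011
^ 00000010000
-------------
  01001001011

Answer: 01001001011 (587)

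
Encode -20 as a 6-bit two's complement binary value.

1. Binary of +20:  010100
2. Invert bits:     101011
3. Add 1:           101100

Answer: 101100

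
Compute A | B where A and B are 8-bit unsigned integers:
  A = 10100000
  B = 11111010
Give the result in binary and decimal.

Apply | to each column (1 where either bit is 1):
  10100000
| 11111010
----------
  11111010

Answer: 11111010 (250)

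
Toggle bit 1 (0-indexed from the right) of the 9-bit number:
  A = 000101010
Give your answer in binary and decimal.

Mask = 1 << 1 = 000000010
Bit 1 of A is 1; XOR with the mask flips it to 0.
  000101010
^ 000000010
-----------
  000101000

Answer: 000101000 (40)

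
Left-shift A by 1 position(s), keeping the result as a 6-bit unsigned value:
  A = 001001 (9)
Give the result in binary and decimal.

Shift left by 1: drop the top 1 bit(s), append 1 zero(s) on the right.
  001001  ->  discard [0], keep [01001], append 0
= 010010

Answer: 010010 (18)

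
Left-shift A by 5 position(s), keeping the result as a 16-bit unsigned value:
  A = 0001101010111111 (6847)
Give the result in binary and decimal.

Shift left by 5: drop the top 5 bit(s), append 5 zero(s) on the right.
  0001101010111111  ->  discard [00011], keep [01010111111], append 00000
= 0101011111100000

Answer: 0101011111100000 (22496)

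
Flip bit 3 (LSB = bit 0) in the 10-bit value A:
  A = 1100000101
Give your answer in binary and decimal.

Mask = 1 << 3 = 0000001000
Bit 3 of A is 0; XOR with the mask flips it to 1.
  1100000101
^ 0000001000
------------
  1100001101

Answer: 1100001101 (781)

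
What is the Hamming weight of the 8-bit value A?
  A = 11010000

11010000
1-bits at positions (from bit 0 = LSB): 4, 6, 7
Count = 3

Answer: 3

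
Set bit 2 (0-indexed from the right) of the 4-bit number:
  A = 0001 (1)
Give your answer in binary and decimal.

Mask = 1 << 2 = 0100
Bit 2 of A is 0, so OR-ing with the mask flips it to 1.
  0001
| 0100
------
  0101

Answer: 0101 (5)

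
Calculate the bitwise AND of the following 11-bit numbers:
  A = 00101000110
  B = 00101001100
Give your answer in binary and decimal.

Apply & to each column (1 only where both bits are 1):
  00101000110
& 00101001100
-------------
  00101000100

Answer: 00101000100 (324)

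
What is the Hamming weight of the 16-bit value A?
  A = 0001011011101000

0001011011101000
1-bits at positions (from bit 0 = LSB): 3, 5, 6, 7, 9, 10, 12
Count = 7

Answer: 7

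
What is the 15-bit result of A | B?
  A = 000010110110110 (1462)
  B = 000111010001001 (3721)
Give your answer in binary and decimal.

Apply | to each column (1 where either bit is 1):
  000010110110110
| 000111010001001
-----------------
  000111110111111

Answer: 000111110111111 (4031)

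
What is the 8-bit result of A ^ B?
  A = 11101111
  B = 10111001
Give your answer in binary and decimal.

Apply ^ to each column (1 where bits differ):
  11101111
^ 10111001
----------
  01010110

Answer: 01010110 (86)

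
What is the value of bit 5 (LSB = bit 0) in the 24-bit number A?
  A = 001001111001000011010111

Bit 5 is the 6th from the right.
  001001111001000011010111
                    ^
That bit is 0.

Answer: 0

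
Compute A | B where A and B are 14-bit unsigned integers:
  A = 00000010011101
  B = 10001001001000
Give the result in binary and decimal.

Apply | to each column (1 where either bit is 1):
  00000010011101
| 10001001001000
----------------
  10001011011101

Answer: 10001011011101 (8925)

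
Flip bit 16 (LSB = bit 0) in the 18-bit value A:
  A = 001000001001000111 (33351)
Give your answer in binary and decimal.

Mask = 1 << 16 = 010000000000000000
Bit 16 of A is 0; XOR with the mask flips it to 1.
  001000001001000111
^ 010000000000000000
--------------------
  011000001001000111

Answer: 011000001001000111 (98887)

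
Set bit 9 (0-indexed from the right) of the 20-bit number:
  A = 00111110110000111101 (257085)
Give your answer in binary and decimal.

Mask = 1 << 9 = 00000000001000000000
Bit 9 of A is 0, so OR-ing with the mask flips it to 1.
  00111110110000111101
| 00000000001000000000
----------------------
  00111110111000111101

Answer: 00111110111000111101 (257597)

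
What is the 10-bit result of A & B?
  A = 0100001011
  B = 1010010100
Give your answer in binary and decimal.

Apply & to each column (1 only where both bits are 1):
  0100001011
& 1010010100
------------
  0000000000

Answer: 0000000000 (0)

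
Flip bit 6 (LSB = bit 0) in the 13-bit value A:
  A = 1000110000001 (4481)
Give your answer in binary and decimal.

Mask = 1 << 6 = 0000001000000
Bit 6 of A is 0; XOR with the mask flips it to 1.
  1000110000001
^ 0000001000000
---------------
  1000111000001

Answer: 1000111000001 (4545)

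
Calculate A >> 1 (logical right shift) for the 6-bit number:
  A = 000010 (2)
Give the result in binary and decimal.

Logical shift right by 1: drop the bottom 1 bit(s), prepend 1 zero(s) on the left.
  000010  ->  keep [00001], discard [0], prepend 0
= 000001

Answer: 000001 (1)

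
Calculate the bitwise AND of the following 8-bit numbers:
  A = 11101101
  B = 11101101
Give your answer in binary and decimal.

Apply & to each column (1 only where both bits are 1):
  11101101
& 11101101
----------
  11101101

Answer: 11101101 (237)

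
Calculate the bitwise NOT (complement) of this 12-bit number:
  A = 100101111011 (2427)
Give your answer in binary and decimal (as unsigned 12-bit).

Flip each bit (0->1, 1->0):
  100101111011
  011010000100

Answer: 011010000100 (1668)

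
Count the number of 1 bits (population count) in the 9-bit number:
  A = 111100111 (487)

111100111
1-bits at positions (from bit 0 = LSB): 0, 1, 2, 5, 6, 7, 8
Count = 7

Answer: 7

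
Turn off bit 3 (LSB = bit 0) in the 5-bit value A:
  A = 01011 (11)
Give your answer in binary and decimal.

Mask = ~(1 << 3) = 10111
Bit 3 of A is 1, so AND-ing with the mask clears it to 0.
  01011
& 10111
-------
  00011

Answer: 00011 (3)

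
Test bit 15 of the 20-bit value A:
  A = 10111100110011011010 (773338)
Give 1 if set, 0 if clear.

Bit 15 is the 16th from the right.
  10111100110011011010
      ^
That bit is 1.

Answer: 1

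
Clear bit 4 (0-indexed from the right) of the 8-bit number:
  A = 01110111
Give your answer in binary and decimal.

Mask = ~(1 << 4) = 11101111
Bit 4 of A is 1, so AND-ing with the mask clears it to 0.
  01110111
& 11101111
----------
  01100111

Answer: 01100111 (103)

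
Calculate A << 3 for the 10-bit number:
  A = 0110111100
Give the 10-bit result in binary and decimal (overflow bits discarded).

Shift left by 3: drop the top 3 bit(s), append 3 zero(s) on the right.
  0110111100  ->  discard [011], keep [0111100], append 000
= 0111100000

Answer: 0111100000 (480)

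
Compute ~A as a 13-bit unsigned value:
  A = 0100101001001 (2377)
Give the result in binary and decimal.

Flip each bit (0->1, 1->0):
  0100101001001
  1011010110110

Answer: 1011010110110 (5814)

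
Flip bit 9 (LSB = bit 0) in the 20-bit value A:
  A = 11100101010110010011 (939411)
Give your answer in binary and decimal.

Mask = 1 << 9 = 00000000001000000000
Bit 9 of A is 0; XOR with the mask flips it to 1.
  11100101010110010011
^ 00000000001000000000
----------------------
  11100101011110010011

Answer: 11100101011110010011 (939923)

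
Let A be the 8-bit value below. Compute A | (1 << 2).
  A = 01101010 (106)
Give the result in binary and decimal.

Mask = 1 << 2 = 00000100
Bit 2 of A is 0, so OR-ing with the mask flips it to 1.
  01101010
| 00000100
----------
  01101110

Answer: 01101110 (110)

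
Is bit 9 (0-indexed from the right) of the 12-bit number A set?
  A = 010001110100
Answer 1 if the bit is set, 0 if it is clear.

Bit 9 is the 10th from the right.
  010001110100
    ^
That bit is 0.

Answer: 0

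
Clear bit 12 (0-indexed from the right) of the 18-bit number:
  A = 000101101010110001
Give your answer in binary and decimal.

Mask = ~(1 << 12) = 111110111111111111
Bit 12 of A is 1, so AND-ing with the mask clears it to 0.
  000101101010110001
& 111110111111111111
--------------------
  000100101010110001

Answer: 000100101010110001 (19121)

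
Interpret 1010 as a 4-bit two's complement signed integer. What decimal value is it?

MSB is 1, so the value is negative. Find the magnitude:
1. Invert bits:  0101
2. Add 1:        0110  = 6
3. Apply sign:   -6

Answer: -6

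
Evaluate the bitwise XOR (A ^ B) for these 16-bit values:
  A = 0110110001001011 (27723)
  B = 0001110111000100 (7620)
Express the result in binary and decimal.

Apply ^ to each column (1 where bits differ):
  0110110001001011
^ 0001110111000100
------------------
  0111000110001111

Answer: 0111000110001111 (29071)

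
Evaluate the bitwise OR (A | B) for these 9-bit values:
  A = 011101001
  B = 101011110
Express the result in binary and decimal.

Apply | to each column (1 where either bit is 1):
  011101001
| 101011110
-----------
  111111111

Answer: 111111111 (511)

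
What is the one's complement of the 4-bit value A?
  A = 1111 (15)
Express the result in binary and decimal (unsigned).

Flip each bit (0->1, 1->0):
  1111
  0000

Answer: 0000 (0)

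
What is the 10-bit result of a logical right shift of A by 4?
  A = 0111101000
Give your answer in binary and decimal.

Logical shift right by 4: drop the bottom 4 bit(s), prepend 4 zero(s) on the left.
  0111101000  ->  keep [011110], discard [1000], prepend 0000
= 0000011110

Answer: 0000011110 (30)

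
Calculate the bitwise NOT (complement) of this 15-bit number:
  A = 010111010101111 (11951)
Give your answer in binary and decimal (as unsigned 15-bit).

Flip each bit (0->1, 1->0):
  010111010101111
  101000101010000

Answer: 101000101010000 (20816)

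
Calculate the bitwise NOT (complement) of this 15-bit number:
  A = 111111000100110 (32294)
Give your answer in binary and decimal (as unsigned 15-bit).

Flip each bit (0->1, 1->0):
  111111000100110
  000000111011001

Answer: 000000111011001 (473)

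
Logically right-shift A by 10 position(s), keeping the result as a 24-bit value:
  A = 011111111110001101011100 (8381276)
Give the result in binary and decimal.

Logical shift right by 10: drop the bottom 10 bit(s), prepend 10 zero(s) on the left.
  011111111110001101011100  ->  keep [01111111111000], discard [1101011100], prepend 0000000000
= 000000000001111111111000

Answer: 000000000001111111111000 (8184)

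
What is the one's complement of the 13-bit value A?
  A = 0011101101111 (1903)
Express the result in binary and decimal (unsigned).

Flip each bit (0->1, 1->0):
  0011101101111
  1100010010000

Answer: 1100010010000 (6288)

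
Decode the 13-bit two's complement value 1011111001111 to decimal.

MSB is 1, so the value is negative. Find the magnitude:
1. Invert bits:  0100000110000
2. Add 1:        0100000110001  = 2097
3. Apply sign:   -2097

Answer: -2097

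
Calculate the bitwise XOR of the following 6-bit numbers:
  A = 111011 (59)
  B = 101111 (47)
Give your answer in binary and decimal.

Apply ^ to each column (1 where bits differ):
  111011
^ 101111
--------
  010100

Answer: 010100 (20)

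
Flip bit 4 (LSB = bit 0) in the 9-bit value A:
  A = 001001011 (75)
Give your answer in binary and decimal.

Mask = 1 << 4 = 000010000
Bit 4 of A is 0; XOR with the mask flips it to 1.
  001001011
^ 000010000
-----------
  001011011

Answer: 001011011 (91)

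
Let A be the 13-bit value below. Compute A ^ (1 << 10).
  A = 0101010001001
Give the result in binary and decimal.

Mask = 1 << 10 = 0010000000000
Bit 10 of A is 0; XOR with the mask flips it to 1.
  0101010001001
^ 0010000000000
---------------
  0111010001001

Answer: 0111010001001 (3721)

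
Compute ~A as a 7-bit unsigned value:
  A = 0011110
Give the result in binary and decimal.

Flip each bit (0->1, 1->0):
  0011110
  1100001

Answer: 1100001 (97)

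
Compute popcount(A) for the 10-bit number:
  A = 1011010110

1011010110
1-bits at positions (from bit 0 = LSB): 1, 2, 4, 6, 7, 9
Count = 6

Answer: 6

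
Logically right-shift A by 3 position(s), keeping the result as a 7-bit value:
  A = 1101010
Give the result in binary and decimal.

Logical shift right by 3: drop the bottom 3 bit(s), prepend 3 zero(s) on the left.
  1101010  ->  keep [1101], discard [010], prepend 000
= 0001101

Answer: 0001101 (13)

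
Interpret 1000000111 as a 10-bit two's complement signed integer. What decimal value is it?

MSB is 1, so the value is negative. Find the magnitude:
1. Invert bits:  0111111000
2. Add 1:        0111111001  = 505
3. Apply sign:   -505

Answer: -505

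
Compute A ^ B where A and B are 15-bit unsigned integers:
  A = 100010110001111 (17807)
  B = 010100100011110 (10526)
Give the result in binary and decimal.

Apply ^ to each column (1 where bits differ):
  100010110001111
^ 010100100011110
-----------------
  110110010010001

Answer: 110110010010001 (27793)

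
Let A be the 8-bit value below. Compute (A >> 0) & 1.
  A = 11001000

Bit 0 is the 1st from the right.
  11001000
         ^
That bit is 0.

Answer: 0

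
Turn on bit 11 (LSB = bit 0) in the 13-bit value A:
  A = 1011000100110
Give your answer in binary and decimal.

Mask = 1 << 11 = 0100000000000
Bit 11 of A is 0, so OR-ing with the mask flips it to 1.
  1011000100110
| 0100000000000
---------------
  1111000100110

Answer: 1111000100110 (7718)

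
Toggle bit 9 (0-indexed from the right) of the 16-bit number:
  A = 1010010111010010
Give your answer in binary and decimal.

Mask = 1 << 9 = 0000001000000000
Bit 9 of A is 0; XOR with the mask flips it to 1.
  1010010111010010
^ 0000001000000000
------------------
  1010011111010010

Answer: 1010011111010010 (42962)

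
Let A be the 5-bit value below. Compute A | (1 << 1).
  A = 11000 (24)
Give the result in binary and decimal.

Mask = 1 << 1 = 00010
Bit 1 of A is 0, so OR-ing with the mask flips it to 1.
  11000
| 00010
-------
  11010

Answer: 11010 (26)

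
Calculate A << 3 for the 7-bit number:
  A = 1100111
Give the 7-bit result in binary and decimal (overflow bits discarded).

Shift left by 3: drop the top 3 bit(s), append 3 zero(s) on the right.
  1100111  ->  discard [110], keep [0111], append 000
= 0111000

Answer: 0111000 (56)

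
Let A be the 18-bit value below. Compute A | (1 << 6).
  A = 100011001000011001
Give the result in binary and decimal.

Mask = 1 << 6 = 000000000001000000
Bit 6 of A is 0, so OR-ing with the mask flips it to 1.
  100011001000011001
| 000000000001000000
--------------------
  100011001001011001

Answer: 100011001001011001 (143961)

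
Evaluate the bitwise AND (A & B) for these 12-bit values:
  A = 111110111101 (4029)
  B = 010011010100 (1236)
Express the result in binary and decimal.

Apply & to each column (1 only where both bits are 1):
  111110111101
& 010011010100
--------------
  010010010100

Answer: 010010010100 (1172)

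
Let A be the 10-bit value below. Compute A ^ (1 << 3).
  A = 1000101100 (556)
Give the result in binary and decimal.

Mask = 1 << 3 = 0000001000
Bit 3 of A is 1; XOR with the mask flips it to 0.
  1000101100
^ 0000001000
------------
  1000100100

Answer: 1000100100 (548)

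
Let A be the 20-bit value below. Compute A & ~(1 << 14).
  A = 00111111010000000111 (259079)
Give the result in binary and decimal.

Mask = ~(1 << 14) = 11111011111111111111
Bit 14 of A is 1, so AND-ing with the mask clears it to 0.
  00111111010000000111
& 11111011111111111111
----------------------
  00111011010000000111

Answer: 00111011010000000111 (242695)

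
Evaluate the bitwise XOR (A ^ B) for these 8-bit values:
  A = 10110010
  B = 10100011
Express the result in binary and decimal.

Apply ^ to each column (1 where bits differ):
  10110010
^ 10100011
----------
  00010001

Answer: 00010001 (17)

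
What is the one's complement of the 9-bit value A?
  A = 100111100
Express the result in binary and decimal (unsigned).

Flip each bit (0->1, 1->0):
  100111100
  011000011

Answer: 011000011 (195)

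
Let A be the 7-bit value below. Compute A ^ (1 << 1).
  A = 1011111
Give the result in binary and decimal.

Mask = 1 << 1 = 0000010
Bit 1 of A is 1; XOR with the mask flips it to 0.
  1011111
^ 0000010
---------
  1011101

Answer: 1011101 (93)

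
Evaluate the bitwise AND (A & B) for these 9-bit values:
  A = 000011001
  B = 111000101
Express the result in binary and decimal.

Apply & to each column (1 only where both bits are 1):
  000011001
& 111000101
-----------
  000000001

Answer: 000000001 (1)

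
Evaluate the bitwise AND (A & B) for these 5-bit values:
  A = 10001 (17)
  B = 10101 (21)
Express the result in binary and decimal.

Apply & to each column (1 only where both bits are 1):
  10001
& 10101
-------
  10001

Answer: 10001 (17)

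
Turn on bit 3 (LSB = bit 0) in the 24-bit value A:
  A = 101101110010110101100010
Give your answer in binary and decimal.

Mask = 1 << 3 = 000000000000000000001000
Bit 3 of A is 0, so OR-ing with the mask flips it to 1.
  101101110010110101100010
| 000000000000000000001000
--------------------------
  101101110010110101101010

Answer: 101101110010110101101010 (12004714)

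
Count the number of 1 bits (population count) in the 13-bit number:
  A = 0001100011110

0001100011110
1-bits at positions (from bit 0 = LSB): 1, 2, 3, 4, 8, 9
Count = 6

Answer: 6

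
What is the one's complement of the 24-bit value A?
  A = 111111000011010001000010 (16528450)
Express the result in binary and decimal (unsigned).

Flip each bit (0->1, 1->0):
  111111000011010001000010
  000000111100101110111101

Answer: 000000111100101110111101 (248765)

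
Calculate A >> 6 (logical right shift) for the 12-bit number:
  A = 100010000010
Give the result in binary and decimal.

Logical shift right by 6: drop the bottom 6 bit(s), prepend 6 zero(s) on the left.
  100010000010  ->  keep [100010], discard [000010], prepend 000000
= 000000100010

Answer: 000000100010 (34)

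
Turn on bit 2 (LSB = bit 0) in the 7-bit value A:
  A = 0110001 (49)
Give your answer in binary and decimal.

Mask = 1 << 2 = 0000100
Bit 2 of A is 0, so OR-ing with the mask flips it to 1.
  0110001
| 0000100
---------
  0110101

Answer: 0110101 (53)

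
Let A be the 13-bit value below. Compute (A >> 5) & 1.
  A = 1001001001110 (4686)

Bit 5 is the 6th from the right.
  1001001001110
         ^
That bit is 0.

Answer: 0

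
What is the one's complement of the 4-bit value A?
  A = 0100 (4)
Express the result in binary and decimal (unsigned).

Flip each bit (0->1, 1->0):
  0100
  1011

Answer: 1011 (11)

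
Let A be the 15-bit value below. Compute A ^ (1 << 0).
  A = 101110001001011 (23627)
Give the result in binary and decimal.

Mask = 1 << 0 = 000000000000001
Bit 0 of A is 1; XOR with the mask flips it to 0.
  101110001001011
^ 000000000000001
-----------------
  101110001001010

Answer: 101110001001010 (23626)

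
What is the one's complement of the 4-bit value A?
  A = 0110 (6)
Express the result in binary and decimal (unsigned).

Flip each bit (0->1, 1->0):
  0110
  1001

Answer: 1001 (9)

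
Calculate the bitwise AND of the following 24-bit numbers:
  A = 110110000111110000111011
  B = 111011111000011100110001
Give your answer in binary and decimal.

Apply & to each column (1 only where both bits are 1):
  110110000111110000111011
& 111011111000011100110001
--------------------------
  110010000000010000110001

Answer: 110010000000010000110001 (13108273)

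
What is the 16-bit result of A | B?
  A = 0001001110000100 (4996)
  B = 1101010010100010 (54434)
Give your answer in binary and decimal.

Apply | to each column (1 where either bit is 1):
  0001001110000100
| 1101010010100010
------------------
  1101011110100110

Answer: 1101011110100110 (55206)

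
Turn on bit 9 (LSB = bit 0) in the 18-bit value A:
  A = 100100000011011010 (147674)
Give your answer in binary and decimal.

Mask = 1 << 9 = 000000001000000000
Bit 9 of A is 0, so OR-ing with the mask flips it to 1.
  100100000011011010
| 000000001000000000
--------------------
  100100001011011010

Answer: 100100001011011010 (148186)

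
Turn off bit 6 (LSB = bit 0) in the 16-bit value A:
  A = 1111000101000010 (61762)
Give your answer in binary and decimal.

Mask = ~(1 << 6) = 1111111110111111
Bit 6 of A is 1, so AND-ing with the mask clears it to 0.
  1111000101000010
& 1111111110111111
------------------
  1111000100000010

Answer: 1111000100000010 (61698)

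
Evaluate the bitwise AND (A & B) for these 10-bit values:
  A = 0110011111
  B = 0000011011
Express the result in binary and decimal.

Apply & to each column (1 only where both bits are 1):
  0110011111
& 0000011011
------------
  0000011011

Answer: 0000011011 (27)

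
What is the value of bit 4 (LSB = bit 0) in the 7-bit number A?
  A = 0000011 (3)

Bit 4 is the 5th from the right.
  0000011
    ^
That bit is 0.

Answer: 0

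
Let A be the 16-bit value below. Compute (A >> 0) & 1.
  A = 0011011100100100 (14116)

Bit 0 is the 1st from the right.
  0011011100100100
                 ^
That bit is 0.

Answer: 0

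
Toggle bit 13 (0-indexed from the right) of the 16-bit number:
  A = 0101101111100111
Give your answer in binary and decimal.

Mask = 1 << 13 = 0010000000000000
Bit 13 of A is 0; XOR with the mask flips it to 1.
  0101101111100111
^ 0010000000000000
------------------
  0111101111100111

Answer: 0111101111100111 (31719)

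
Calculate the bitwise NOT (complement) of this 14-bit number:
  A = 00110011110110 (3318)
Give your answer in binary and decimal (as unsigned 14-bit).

Flip each bit (0->1, 1->0):
  00110011110110
  11001100001001

Answer: 11001100001001 (13065)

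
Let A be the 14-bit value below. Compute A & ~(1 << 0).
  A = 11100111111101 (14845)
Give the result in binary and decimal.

Mask = ~(1 << 0) = 11111111111110
Bit 0 of A is 1, so AND-ing with the mask clears it to 0.
  11100111111101
& 11111111111110
----------------
  11100111111100

Answer: 11100111111100 (14844)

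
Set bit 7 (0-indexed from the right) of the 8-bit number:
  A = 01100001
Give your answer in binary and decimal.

Mask = 1 << 7 = 10000000
Bit 7 of A is 0, so OR-ing with the mask flips it to 1.
  01100001
| 10000000
----------
  11100001

Answer: 11100001 (225)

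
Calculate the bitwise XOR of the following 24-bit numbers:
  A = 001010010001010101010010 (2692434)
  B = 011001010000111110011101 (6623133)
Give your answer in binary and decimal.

Apply ^ to each column (1 where bits differ):
  001010010001010101010010
^ 011001010000111110011101
--------------------------
  010011000001101011001111

Answer: 010011000001101011001111 (4987599)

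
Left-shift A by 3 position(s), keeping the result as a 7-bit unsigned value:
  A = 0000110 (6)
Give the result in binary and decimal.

Shift left by 3: drop the top 3 bit(s), append 3 zero(s) on the right.
  0000110  ->  discard [000], keep [0110], append 000
= 0110000

Answer: 0110000 (48)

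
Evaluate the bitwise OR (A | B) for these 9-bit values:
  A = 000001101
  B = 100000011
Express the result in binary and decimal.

Apply | to each column (1 where either bit is 1):
  000001101
| 100000011
-----------
  100001111

Answer: 100001111 (271)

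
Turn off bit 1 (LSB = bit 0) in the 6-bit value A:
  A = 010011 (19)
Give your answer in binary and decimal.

Mask = ~(1 << 1) = 111101
Bit 1 of A is 1, so AND-ing with the mask clears it to 0.
  010011
& 111101
--------
  010001

Answer: 010001 (17)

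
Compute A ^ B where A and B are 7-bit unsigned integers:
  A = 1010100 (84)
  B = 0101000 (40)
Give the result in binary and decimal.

Apply ^ to each column (1 where bits differ):
  1010100
^ 0101000
---------
  1111100

Answer: 1111100 (124)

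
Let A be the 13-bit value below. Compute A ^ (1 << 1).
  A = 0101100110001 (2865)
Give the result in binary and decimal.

Mask = 1 << 1 = 0000000000010
Bit 1 of A is 0; XOR with the mask flips it to 1.
  0101100110001
^ 0000000000010
---------------
  0101100110011

Answer: 0101100110011 (2867)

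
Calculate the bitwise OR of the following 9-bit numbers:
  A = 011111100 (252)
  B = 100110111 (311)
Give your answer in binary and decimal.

Apply | to each column (1 where either bit is 1):
  011111100
| 100110111
-----------
  111111111

Answer: 111111111 (511)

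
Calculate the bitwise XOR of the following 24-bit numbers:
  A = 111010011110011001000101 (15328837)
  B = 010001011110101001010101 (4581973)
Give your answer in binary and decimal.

Apply ^ to each column (1 where bits differ):
  111010011110011001000101
^ 010001011110101001010101
--------------------------
  101011000000110000010000

Answer: 101011000000110000010000 (11275280)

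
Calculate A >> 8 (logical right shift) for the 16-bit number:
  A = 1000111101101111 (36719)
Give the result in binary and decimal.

Logical shift right by 8: drop the bottom 8 bit(s), prepend 8 zero(s) on the left.
  1000111101101111  ->  keep [10001111], discard [01101111], prepend 00000000
= 0000000010001111

Answer: 0000000010001111 (143)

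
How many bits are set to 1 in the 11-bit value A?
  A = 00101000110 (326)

00101000110
1-bits at positions (from bit 0 = LSB): 1, 2, 6, 8
Count = 4

Answer: 4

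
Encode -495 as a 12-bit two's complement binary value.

1. Binary of +495:  000111101111
2. Invert bits:     111000010000
3. Add 1:           111000010001

Answer: 111000010001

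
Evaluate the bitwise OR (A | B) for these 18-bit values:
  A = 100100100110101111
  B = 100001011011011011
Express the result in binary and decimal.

Apply | to each column (1 where either bit is 1):
  100100100110101111
| 100001011011011011
--------------------
  100101111111111111

Answer: 100101111111111111 (155647)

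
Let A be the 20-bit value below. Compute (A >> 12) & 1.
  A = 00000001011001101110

Bit 12 is the 13th from the right.
  00000001011001101110
         ^
That bit is 1.

Answer: 1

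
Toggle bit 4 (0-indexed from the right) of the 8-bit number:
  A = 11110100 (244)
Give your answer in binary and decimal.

Mask = 1 << 4 = 00010000
Bit 4 of A is 1; XOR with the mask flips it to 0.
  11110100
^ 00010000
----------
  11100100

Answer: 11100100 (228)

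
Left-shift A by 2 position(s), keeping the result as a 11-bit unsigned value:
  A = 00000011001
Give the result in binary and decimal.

Shift left by 2: drop the top 2 bit(s), append 2 zero(s) on the right.
  00000011001  ->  discard [00], keep [000011001], append 00
= 00001100100

Answer: 00001100100 (100)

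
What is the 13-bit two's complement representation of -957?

1. Binary of +957:  0001110111101
2. Invert bits:     1110001000010
3. Add 1:           1110001000011

Answer: 1110001000011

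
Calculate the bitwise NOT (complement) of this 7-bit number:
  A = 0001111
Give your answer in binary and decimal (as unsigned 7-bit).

Flip each bit (0->1, 1->0):
  0001111
  1110000

Answer: 1110000 (112)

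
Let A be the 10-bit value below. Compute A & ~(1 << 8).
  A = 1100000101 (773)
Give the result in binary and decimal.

Mask = ~(1 << 8) = 1011111111
Bit 8 of A is 1, so AND-ing with the mask clears it to 0.
  1100000101
& 1011111111
------------
  1000000101

Answer: 1000000101 (517)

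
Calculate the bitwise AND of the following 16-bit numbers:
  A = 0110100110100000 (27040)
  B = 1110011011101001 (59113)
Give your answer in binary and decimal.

Apply & to each column (1 only where both bits are 1):
  0110100110100000
& 1110011011101001
------------------
  0110000010100000

Answer: 0110000010100000 (24736)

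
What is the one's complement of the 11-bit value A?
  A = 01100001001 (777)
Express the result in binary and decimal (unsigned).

Flip each bit (0->1, 1->0):
  01100001001
  10011110110

Answer: 10011110110 (1270)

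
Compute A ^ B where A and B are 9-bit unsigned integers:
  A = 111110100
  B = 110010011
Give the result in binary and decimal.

Apply ^ to each column (1 where bits differ):
  111110100
^ 110010011
-----------
  001100111

Answer: 001100111 (103)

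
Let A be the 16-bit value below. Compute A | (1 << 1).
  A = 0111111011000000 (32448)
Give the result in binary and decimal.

Mask = 1 << 1 = 0000000000000010
Bit 1 of A is 0, so OR-ing with the mask flips it to 1.
  0111111011000000
| 0000000000000010
------------------
  0111111011000010

Answer: 0111111011000010 (32450)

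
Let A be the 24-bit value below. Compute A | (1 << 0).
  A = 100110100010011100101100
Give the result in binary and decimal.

Mask = 1 << 0 = 000000000000000000000001
Bit 0 of A is 0, so OR-ing with the mask flips it to 1.
  100110100010011100101100
| 000000000000000000000001
--------------------------
  100110100010011100101101

Answer: 100110100010011100101101 (10102573)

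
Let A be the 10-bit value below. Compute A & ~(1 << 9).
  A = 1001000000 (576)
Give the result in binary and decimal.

Mask = ~(1 << 9) = 0111111111
Bit 9 of A is 1, so AND-ing with the mask clears it to 0.
  1001000000
& 0111111111
------------
  0001000000

Answer: 0001000000 (64)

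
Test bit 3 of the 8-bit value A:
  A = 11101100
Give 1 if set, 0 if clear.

Bit 3 is the 4th from the right.
  11101100
      ^
That bit is 1.

Answer: 1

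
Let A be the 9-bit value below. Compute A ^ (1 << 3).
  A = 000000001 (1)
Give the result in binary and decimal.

Mask = 1 << 3 = 000001000
Bit 3 of A is 0; XOR with the mask flips it to 1.
  000000001
^ 000001000
-----------
  000001001

Answer: 000001001 (9)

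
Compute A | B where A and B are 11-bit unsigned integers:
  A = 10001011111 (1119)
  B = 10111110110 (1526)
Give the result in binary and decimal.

Apply | to each column (1 where either bit is 1):
  10001011111
| 10111110110
-------------
  10111111111

Answer: 10111111111 (1535)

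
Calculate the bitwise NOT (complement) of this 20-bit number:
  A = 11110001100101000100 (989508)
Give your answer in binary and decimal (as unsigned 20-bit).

Flip each bit (0->1, 1->0):
  11110001100101000100
  00001110011010111011

Answer: 00001110011010111011 (59067)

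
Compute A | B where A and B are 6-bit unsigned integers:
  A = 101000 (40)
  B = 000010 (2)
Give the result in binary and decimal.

Apply | to each column (1 where either bit is 1):
  101000
| 000010
--------
  101010

Answer: 101010 (42)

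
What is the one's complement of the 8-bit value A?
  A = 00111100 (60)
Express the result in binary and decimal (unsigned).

Flip each bit (0->1, 1->0):
  00111100
  11000011

Answer: 11000011 (195)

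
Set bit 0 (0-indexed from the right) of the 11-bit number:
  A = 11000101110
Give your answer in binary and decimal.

Mask = 1 << 0 = 00000000001
Bit 0 of A is 0, so OR-ing with the mask flips it to 1.
  11000101110
| 00000000001
-------------
  11000101111

Answer: 11000101111 (1583)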